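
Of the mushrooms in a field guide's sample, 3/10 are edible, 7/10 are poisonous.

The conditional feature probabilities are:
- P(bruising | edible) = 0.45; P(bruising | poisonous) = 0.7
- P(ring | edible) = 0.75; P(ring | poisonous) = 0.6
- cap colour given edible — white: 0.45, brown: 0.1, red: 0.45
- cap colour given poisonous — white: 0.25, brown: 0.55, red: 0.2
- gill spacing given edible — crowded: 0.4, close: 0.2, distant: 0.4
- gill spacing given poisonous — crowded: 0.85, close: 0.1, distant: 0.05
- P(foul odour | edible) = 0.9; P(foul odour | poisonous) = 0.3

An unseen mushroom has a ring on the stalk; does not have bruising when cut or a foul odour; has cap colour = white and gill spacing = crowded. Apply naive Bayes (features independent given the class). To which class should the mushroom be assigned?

poisonous

edible: 0.3 × (1−0.45) × 0.75 × 0.45 × 0.4 × (1−0.9) = 0.0022275
poisonous: 0.7 × (1−0.7) × 0.6 × 0.25 × 0.85 × (1−0.3) = 0.0187425
Highest score → poisonous.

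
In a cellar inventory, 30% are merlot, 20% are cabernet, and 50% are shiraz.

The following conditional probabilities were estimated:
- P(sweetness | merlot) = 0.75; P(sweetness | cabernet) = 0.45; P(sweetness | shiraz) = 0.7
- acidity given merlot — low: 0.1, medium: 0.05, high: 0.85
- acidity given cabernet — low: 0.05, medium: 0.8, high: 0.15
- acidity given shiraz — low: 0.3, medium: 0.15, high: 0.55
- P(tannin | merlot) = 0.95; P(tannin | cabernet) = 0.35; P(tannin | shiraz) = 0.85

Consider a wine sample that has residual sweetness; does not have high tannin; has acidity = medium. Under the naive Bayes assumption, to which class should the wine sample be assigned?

merlot: 0.3 × 0.75 × 0.05 × (1−0.95) = 0.0005625
cabernet: 0.2 × 0.45 × 0.8 × (1−0.35) = 0.0468
shiraz: 0.5 × 0.7 × 0.15 × (1−0.85) = 0.007875
Highest score → cabernet.

cabernet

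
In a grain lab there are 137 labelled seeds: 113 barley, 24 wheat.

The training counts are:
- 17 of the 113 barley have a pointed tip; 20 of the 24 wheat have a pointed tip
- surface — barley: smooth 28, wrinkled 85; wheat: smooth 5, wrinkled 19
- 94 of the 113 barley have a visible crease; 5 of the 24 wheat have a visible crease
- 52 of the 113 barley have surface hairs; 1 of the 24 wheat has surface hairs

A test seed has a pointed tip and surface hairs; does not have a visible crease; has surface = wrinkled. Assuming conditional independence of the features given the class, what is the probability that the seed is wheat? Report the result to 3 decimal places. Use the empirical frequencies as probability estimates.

barley: (113/137) × (17/113) × (85/113) × (19/113) × (52/113) ≈ 0.00722219
wheat: (24/137) × (20/24) × (19/24) × (19/24) × (1/24) ≈ 0.00381226
P(wheat | x) = 0.00381226 / 0.01103445 ≈ 0.345

0.345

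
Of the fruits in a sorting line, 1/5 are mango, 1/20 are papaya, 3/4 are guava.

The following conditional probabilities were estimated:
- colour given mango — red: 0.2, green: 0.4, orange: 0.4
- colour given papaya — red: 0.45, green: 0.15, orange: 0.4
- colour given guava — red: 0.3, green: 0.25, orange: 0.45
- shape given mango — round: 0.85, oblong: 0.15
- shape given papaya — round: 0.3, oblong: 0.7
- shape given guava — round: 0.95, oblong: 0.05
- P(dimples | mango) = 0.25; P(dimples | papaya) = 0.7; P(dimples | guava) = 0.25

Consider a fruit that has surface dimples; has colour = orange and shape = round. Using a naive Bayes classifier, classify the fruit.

mango: 0.2 × 0.4 × 0.85 × 0.25 = 0.017
papaya: 0.05 × 0.4 × 0.3 × 0.7 = 0.0042
guava: 0.75 × 0.45 × 0.95 × 0.25 = 0.08015625
Highest score → guava.

guava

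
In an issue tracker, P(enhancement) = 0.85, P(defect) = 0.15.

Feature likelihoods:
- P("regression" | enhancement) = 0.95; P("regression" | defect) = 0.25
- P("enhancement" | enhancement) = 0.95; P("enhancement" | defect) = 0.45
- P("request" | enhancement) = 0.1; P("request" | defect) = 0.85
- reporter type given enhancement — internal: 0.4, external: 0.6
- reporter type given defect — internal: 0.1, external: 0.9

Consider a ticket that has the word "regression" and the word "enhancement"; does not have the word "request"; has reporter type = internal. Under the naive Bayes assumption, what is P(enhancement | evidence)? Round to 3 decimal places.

0.999

enhancement: 0.85 × 0.95 × 0.95 × (1−0.1) × 0.4 = 0.276165
defect: 0.15 × 0.25 × 0.45 × (1−0.85) × 0.1 = 0.000253125
P(enhancement | x) = 0.276165 / 0.276418125 ≈ 0.999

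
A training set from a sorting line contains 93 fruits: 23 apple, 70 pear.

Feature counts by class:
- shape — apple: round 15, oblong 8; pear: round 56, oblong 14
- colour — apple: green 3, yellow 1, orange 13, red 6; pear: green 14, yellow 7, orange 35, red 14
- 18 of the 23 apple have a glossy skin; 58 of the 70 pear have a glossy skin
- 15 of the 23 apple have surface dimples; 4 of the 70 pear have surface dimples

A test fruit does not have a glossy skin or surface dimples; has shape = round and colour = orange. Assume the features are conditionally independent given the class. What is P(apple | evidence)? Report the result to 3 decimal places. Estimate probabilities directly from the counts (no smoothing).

0.124

apple: (23/93) × (15/23) × (13/23) × (5/23) × (8/23) ≈ 0.00689332
pear: (70/93) × (56/70) × (35/70) × (12/70) × (66/70) ≈ 0.0486636
P(apple | x) = 0.00689332 / 0.05555692 ≈ 0.124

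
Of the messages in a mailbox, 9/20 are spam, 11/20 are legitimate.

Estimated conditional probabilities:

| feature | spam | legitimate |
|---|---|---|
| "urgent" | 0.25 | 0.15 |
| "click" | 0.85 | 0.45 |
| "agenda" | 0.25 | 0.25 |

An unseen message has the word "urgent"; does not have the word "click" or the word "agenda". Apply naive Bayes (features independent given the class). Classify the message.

legitimate

spam: 0.45 × 0.25 × (1−0.85) × (1−0.25) = 0.01265625
legitimate: 0.55 × 0.15 × (1−0.45) × (1−0.25) = 0.03403125
Highest score → legitimate.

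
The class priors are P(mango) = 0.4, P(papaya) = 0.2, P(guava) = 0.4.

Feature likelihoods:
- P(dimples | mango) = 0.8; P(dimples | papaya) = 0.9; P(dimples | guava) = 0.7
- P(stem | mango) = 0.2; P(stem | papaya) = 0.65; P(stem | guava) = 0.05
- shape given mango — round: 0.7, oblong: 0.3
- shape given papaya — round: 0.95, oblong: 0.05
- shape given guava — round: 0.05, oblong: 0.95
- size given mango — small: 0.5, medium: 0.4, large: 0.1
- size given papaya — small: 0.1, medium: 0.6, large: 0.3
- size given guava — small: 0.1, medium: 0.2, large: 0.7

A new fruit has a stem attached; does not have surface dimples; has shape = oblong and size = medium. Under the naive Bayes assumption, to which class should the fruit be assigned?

mango: 0.4 × (1−0.8) × 0.2 × 0.3 × 0.4 = 0.00192
papaya: 0.2 × (1−0.9) × 0.65 × 0.05 × 0.6 = 0.00039
guava: 0.4 × (1−0.7) × 0.05 × 0.95 × 0.2 = 0.00114
Highest score → mango.

mango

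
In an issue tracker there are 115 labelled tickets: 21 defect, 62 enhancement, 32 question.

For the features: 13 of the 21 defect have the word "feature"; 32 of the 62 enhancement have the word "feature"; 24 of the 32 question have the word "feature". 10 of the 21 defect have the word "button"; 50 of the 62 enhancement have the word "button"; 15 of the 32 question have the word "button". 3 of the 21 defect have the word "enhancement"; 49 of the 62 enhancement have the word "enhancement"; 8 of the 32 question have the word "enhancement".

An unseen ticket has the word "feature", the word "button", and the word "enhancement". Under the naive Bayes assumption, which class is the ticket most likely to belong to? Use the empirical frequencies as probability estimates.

defect: (21/115) × (13/21) × (10/21) × (3/21) ≈ 0.00769003
enhancement: (62/115) × (32/62) × (50/62) × (49/62) ≈ 0.177351
question: (32/115) × (24/32) × (15/32) × (8/32) ≈ 0.0244565
Highest score → enhancement.

enhancement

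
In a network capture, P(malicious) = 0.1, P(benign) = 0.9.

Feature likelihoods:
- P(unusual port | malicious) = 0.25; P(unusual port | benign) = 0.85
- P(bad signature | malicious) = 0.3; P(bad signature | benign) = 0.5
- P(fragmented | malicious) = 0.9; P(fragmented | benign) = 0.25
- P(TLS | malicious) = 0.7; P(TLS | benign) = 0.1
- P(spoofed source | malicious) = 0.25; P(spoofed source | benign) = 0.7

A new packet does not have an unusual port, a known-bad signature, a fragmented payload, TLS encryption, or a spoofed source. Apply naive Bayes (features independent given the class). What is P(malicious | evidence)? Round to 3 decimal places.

malicious: 0.1 × (1−0.25) × (1−0.3) × (1−0.9) × (1−0.7) × (1−0.25) = 0.00118125
benign: 0.9 × (1−0.85) × (1−0.5) × (1−0.25) × (1−0.1) × (1−0.7) = 0.01366875
P(malicious | x) = 0.00118125 / 0.01485 ≈ 0.080

0.080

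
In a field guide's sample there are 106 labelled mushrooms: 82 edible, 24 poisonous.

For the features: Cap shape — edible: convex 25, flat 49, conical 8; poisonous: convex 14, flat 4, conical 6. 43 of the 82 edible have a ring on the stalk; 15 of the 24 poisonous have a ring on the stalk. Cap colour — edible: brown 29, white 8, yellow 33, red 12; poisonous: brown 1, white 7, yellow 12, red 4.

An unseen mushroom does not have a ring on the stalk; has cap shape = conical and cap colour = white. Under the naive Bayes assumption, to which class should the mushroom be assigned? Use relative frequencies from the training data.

edible: (82/106) × (8/82) × (39/82) × (8/82) ≈ 0.00350196
poisonous: (24/106) × (6/24) × (9/24) × (7/24) ≈ 0.00619104
Highest score → poisonous.

poisonous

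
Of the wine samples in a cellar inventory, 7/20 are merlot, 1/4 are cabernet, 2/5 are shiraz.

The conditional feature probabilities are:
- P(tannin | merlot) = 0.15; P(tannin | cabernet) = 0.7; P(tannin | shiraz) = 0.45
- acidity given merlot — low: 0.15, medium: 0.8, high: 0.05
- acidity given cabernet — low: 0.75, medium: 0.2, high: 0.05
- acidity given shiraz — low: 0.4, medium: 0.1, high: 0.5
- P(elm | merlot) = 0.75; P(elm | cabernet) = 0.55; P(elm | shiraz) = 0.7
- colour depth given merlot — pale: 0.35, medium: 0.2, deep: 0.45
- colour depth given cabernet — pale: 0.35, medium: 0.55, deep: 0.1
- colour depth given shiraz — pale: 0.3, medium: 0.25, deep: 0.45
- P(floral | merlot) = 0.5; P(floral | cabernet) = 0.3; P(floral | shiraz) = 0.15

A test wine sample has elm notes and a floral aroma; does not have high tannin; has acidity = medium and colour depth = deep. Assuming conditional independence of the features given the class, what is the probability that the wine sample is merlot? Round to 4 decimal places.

0.9690

merlot: 0.35 × (1−0.15) × 0.8 × 0.75 × 0.45 × 0.5 = 0.0401625
cabernet: 0.25 × (1−0.7) × 0.2 × 0.55 × 0.1 × 0.3 = 0.0002475
shiraz: 0.4 × (1−0.45) × 0.1 × 0.7 × 0.45 × 0.15 = 0.0010395
P(merlot | x) = 0.0401625 / 0.0414495 ≈ 0.9690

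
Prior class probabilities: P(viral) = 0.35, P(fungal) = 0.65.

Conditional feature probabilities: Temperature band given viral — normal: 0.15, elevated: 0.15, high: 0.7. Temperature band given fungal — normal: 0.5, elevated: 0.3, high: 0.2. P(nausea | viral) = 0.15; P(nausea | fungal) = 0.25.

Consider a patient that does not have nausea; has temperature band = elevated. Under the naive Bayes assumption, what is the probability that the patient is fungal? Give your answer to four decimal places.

viral: 0.35 × 0.15 × (1−0.15) = 0.044625
fungal: 0.65 × 0.3 × (1−0.25) = 0.14625
P(fungal | x) = 0.14625 / 0.190875 ≈ 0.7662

0.7662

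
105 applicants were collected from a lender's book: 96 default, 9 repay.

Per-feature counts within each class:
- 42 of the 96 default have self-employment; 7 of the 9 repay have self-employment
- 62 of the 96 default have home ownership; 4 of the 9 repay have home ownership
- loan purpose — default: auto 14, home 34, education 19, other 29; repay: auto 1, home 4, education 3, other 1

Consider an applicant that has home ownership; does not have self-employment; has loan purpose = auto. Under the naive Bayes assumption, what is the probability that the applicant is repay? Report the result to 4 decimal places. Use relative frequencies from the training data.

0.0190

default: (96/105) × (54/96) × (62/96) × (14/96) = 0.0484375
repay: (9/105) × (2/9) × (4/9) × (1/9) ≈ 0.000940623
P(repay | x) = 0.000940623 / 0.049378123 ≈ 0.0190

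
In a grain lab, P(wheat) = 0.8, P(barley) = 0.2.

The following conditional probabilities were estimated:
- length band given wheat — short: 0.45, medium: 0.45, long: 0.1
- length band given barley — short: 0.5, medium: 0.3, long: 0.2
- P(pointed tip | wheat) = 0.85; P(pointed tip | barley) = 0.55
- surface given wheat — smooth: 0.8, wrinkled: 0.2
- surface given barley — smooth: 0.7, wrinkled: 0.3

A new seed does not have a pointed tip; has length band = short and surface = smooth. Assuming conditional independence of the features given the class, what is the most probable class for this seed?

wheat: 0.8 × 0.45 × (1−0.85) × 0.8 = 0.0432
barley: 0.2 × 0.5 × (1−0.55) × 0.7 = 0.0315
Highest score → wheat.

wheat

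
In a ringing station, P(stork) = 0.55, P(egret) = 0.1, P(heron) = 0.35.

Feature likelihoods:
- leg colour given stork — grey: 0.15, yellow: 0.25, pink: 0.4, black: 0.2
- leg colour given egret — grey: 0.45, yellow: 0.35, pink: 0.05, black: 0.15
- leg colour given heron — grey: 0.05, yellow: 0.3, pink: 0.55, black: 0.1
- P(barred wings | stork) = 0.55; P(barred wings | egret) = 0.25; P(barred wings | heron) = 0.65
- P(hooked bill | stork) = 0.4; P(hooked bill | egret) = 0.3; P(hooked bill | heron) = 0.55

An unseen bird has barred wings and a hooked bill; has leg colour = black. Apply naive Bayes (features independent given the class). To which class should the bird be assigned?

stork: 0.55 × 0.2 × 0.55 × 0.4 = 0.0242
egret: 0.1 × 0.15 × 0.25 × 0.3 = 0.001125
heron: 0.35 × 0.1 × 0.65 × 0.55 = 0.0125125
Highest score → stork.

stork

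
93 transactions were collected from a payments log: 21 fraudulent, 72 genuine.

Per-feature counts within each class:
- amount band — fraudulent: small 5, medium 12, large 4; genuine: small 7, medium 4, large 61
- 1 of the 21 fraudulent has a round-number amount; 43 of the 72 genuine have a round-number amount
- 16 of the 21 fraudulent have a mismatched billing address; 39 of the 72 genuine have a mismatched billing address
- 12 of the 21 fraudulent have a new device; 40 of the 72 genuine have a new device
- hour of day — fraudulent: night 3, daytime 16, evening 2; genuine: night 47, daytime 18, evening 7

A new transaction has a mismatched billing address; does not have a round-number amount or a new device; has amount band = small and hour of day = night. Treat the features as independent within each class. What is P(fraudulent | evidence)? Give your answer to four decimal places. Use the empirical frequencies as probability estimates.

fraudulent: (21/93) × (5/21) × (20/21) × (16/21) × (9/21) × (3/21) ≈ 0.00238849
genuine: (72/93) × (7/72) × (29/72) × (39/72) × (32/72) × (47/72) ≈ 0.00476426
P(fraudulent | x) = 0.00238849 / 0.00715275 ≈ 0.3339

0.3339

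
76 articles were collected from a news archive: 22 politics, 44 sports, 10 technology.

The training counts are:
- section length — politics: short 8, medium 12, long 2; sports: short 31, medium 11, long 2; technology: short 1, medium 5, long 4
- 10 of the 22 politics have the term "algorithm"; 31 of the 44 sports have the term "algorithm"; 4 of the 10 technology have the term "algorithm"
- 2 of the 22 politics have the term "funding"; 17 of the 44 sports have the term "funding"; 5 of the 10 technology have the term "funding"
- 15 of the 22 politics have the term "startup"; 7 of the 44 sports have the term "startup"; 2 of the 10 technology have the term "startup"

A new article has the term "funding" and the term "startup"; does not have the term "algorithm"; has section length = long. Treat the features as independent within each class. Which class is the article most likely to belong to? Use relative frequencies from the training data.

politics: (22/76) × (2/22) × (12/22) × (2/22) × (15/22) ≈ 0.000889715
sports: (44/76) × (2/44) × (13/44) × (17/44) × (7/44) ≈ 0.000477913
technology: (10/76) × (4/10) × (6/10) × (5/10) × (2/10) ≈ 0.00315789
Highest score → technology.

technology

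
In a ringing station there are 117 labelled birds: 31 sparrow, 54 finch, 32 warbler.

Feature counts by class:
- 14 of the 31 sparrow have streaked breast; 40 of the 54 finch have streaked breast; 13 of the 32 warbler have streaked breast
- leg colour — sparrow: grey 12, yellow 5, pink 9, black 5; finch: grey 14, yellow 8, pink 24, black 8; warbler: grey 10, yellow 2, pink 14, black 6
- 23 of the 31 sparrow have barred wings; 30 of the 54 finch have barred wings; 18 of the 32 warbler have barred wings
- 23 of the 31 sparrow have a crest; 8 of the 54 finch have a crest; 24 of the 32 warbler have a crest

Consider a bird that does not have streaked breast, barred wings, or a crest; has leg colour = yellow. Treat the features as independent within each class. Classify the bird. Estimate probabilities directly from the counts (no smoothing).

finch

sparrow: (31/117) × (17/31) × (5/31) × (8/31) × (8/31) ≈ 0.00156073
finch: (54/117) × (14/54) × (8/54) × (24/54) × (46/54) ≈ 0.00671151
warbler: (32/117) × (19/32) × (2/32) × (14/32) × (8/32) ≈ 0.00111011
Highest score → finch.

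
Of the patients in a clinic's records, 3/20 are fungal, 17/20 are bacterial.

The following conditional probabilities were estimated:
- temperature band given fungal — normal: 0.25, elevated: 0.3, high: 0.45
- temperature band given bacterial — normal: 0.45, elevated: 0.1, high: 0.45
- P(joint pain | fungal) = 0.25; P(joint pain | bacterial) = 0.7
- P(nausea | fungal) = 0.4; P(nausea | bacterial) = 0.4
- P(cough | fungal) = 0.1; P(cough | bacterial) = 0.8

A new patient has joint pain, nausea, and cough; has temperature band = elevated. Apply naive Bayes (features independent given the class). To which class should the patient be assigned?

fungal: 0.15 × 0.3 × 0.25 × 0.4 × 0.1 = 0.00045
bacterial: 0.85 × 0.1 × 0.7 × 0.4 × 0.8 = 0.01904
Highest score → bacterial.

bacterial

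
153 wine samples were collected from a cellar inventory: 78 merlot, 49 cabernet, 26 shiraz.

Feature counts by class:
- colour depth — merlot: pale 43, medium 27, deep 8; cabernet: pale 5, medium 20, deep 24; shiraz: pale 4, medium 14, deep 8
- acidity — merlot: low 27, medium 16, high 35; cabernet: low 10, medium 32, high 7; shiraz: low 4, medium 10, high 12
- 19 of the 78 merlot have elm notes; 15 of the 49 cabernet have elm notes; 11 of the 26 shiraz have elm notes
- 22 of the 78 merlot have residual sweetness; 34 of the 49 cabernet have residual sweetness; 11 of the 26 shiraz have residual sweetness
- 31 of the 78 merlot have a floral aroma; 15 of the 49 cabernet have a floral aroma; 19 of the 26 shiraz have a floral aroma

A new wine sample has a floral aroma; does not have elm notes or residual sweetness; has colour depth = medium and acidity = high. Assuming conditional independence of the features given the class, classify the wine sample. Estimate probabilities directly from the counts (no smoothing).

merlot

merlot: (78/153) × (27/78) × (35/78) × (59/78) × (56/78) × (31/78) ≈ 0.0170909
cabernet: (49/153) × (20/49) × (7/49) × (34/49) × (15/49) × (15/49) ≈ 0.00121427
shiraz: (26/153) × (14/26) × (12/26) × (15/26) × (15/26) × (19/26) ≈ 0.0102721
Highest score → merlot.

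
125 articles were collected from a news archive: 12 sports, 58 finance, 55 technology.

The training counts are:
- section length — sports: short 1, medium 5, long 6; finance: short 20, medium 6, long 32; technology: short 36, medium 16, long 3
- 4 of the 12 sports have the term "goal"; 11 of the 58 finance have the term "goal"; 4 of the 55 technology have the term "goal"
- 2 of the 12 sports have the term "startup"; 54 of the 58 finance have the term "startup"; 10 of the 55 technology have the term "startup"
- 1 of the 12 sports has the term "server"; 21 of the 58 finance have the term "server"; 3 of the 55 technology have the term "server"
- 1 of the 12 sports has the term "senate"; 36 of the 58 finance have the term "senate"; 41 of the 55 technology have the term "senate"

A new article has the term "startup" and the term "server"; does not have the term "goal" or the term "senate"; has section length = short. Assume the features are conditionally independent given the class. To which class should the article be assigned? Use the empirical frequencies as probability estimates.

finance

sports: (12/125) × (1/12) × (8/12) × (2/12) × (1/12) × (11/12) ≈ 0.0000679012
finance: (58/125) × (20/58) × (47/58) × (54/58) × (21/58) × (22/58) ≈ 0.0165784
technology: (55/125) × (36/55) × (51/55) × (10/55) × (3/55) × (14/55) ≈ 0.000674157
Highest score → finance.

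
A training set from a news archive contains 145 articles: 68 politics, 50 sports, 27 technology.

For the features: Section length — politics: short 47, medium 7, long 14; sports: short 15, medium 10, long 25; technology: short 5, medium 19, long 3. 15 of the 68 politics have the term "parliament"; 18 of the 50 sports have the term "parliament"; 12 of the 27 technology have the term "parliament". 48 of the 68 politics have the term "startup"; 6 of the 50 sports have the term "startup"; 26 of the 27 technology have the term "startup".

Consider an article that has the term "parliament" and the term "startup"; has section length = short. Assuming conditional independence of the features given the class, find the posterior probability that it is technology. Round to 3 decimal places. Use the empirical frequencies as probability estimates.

politics: (68/145) × (47/68) × (15/68) × (48/68) ≈ 0.0504713
sports: (50/145) × (15/50) × (18/50) × (6/50) ≈ 0.00446897
technology: (27/145) × (5/27) × (12/27) × (26/27) ≈ 0.0147581
P(technology | x) = 0.0147581 / 0.06969837 ≈ 0.212

0.212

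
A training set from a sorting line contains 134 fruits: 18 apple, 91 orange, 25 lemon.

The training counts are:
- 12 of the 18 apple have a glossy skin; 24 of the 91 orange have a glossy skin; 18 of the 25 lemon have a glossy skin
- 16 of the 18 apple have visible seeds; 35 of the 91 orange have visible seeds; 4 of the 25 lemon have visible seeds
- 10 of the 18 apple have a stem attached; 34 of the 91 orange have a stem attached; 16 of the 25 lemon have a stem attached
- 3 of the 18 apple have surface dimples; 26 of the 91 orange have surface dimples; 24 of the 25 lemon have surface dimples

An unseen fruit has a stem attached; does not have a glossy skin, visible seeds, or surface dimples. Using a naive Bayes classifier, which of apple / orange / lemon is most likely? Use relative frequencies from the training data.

orange

apple: (18/134) × (6/18) × (2/18) × (10/18) × (15/18) ≈ 0.0023033
orange: (91/134) × (67/91) × (56/91) × (34/91) × (65/91) ≈ 0.0821157
lemon: (25/134) × (7/25) × (21/25) × (16/25) × (1/25) ≈ 0.00112334
Highest score → orange.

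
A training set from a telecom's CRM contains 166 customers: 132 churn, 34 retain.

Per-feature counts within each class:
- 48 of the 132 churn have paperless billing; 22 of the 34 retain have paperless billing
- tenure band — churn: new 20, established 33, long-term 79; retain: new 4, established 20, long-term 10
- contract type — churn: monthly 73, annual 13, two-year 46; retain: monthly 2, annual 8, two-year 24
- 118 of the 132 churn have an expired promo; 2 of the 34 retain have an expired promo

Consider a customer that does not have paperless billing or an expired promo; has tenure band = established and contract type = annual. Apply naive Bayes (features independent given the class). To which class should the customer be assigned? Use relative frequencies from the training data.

churn: (132/166) × (84/132) × (33/132) × (13/132) × (14/132) ≈ 0.0013214
retain: (34/166) × (12/34) × (20/34) × (8/34) × (32/34) ≈ 0.00941687
Highest score → retain.

retain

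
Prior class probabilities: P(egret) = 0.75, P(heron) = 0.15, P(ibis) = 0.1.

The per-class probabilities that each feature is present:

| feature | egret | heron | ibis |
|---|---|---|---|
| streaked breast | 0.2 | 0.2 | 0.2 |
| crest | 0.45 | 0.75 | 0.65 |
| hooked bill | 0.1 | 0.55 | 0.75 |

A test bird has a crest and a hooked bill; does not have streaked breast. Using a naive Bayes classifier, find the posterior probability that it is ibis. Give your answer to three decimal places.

0.338

egret: 0.75 × (1−0.2) × 0.45 × 0.1 = 0.027
heron: 0.15 × (1−0.2) × 0.75 × 0.55 = 0.0495
ibis: 0.1 × (1−0.2) × 0.65 × 0.75 = 0.039
P(ibis | x) = 0.039 / 0.1155 ≈ 0.338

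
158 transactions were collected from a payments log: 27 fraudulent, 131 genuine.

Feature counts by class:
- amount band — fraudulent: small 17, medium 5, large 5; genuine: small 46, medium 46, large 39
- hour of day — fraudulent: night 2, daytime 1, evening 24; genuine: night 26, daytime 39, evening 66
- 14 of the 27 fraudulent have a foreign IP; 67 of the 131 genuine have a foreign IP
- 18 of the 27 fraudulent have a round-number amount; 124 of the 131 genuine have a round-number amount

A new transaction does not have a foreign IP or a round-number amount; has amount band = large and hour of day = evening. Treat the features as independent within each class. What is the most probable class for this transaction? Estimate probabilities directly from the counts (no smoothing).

fraudulent: (27/158) × (5/27) × (24/27) × (13/27) × (9/27) ≈ 0.00451459
genuine: (131/158) × (39/131) × (66/131) × (64/131) × (7/131) ≈ 0.0032465
Highest score → fraudulent.

fraudulent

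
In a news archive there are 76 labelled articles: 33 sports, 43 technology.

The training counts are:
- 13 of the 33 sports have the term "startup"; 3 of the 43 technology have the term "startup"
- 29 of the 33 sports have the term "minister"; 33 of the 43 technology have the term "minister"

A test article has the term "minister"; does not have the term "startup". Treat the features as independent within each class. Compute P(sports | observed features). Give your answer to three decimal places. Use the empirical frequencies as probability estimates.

0.364

sports: (33/76) × (20/33) × (29/33) ≈ 0.23126
technology: (43/76) × (40/43) × (33/43) ≈ 0.403917
P(sports | x) = 0.23126 / 0.635177 ≈ 0.364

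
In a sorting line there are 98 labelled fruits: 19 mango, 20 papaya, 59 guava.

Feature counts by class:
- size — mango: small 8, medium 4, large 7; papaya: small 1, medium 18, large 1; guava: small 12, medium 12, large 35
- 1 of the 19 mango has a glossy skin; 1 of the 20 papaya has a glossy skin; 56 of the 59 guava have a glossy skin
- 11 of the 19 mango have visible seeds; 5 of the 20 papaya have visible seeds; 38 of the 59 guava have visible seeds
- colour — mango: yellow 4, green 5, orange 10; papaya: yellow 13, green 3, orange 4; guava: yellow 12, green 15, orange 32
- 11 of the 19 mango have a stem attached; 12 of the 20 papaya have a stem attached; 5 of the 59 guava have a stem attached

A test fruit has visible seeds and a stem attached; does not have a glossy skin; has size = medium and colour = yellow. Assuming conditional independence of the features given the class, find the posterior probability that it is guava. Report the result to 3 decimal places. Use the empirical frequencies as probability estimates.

mango: (19/98) × (4/19) × (18/19) × (11/19) × (4/19) × (11/19) ≈ 0.00272858
papaya: (20/98) × (18/20) × (19/20) × (5/20) × (13/20) × (12/20) ≈ 0.0170128
guava: (59/98) × (12/59) × (3/59) × (38/59) × (12/59) × (5/59) ≈ 0.0000691199
P(guava | x) = 0.0000691199 / 0.0198104999 ≈ 0.003

0.003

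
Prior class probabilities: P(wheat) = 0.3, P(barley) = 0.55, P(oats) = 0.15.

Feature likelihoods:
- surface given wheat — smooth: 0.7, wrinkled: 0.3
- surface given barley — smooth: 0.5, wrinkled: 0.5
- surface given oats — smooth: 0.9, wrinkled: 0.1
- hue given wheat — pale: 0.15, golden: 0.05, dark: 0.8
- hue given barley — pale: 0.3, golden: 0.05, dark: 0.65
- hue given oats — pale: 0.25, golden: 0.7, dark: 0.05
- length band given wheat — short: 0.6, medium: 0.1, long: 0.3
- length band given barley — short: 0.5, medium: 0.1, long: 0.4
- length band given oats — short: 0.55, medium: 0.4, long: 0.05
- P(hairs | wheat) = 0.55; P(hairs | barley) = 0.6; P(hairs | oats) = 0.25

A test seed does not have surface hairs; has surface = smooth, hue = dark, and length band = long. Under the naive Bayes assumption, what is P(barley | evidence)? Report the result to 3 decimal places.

0.555

wheat: 0.3 × 0.7 × 0.8 × 0.3 × (1−0.55) = 0.02268
barley: 0.55 × 0.5 × 0.65 × 0.4 × (1−0.6) = 0.0286
oats: 0.15 × 0.9 × 0.05 × 0.05 × (1−0.25) = 0.000253125
P(barley | x) = 0.0286 / 0.051533125 ≈ 0.555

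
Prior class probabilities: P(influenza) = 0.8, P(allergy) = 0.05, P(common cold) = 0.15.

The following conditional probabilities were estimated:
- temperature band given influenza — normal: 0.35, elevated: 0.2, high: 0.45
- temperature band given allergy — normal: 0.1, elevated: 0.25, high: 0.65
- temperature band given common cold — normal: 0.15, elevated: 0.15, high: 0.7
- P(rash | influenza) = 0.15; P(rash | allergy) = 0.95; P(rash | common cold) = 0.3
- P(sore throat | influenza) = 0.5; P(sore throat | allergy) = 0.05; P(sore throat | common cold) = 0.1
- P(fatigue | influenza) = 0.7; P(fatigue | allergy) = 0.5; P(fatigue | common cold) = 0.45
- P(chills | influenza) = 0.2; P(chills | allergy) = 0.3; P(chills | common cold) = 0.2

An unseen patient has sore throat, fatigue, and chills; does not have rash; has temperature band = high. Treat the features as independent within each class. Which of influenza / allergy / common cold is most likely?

influenza

influenza: 0.8 × 0.45 × (1−0.15) × 0.5 × 0.7 × 0.2 = 0.02142
allergy: 0.05 × 0.65 × (1−0.95) × 0.05 × 0.5 × 0.3 = 0.0000121875
common cold: 0.15 × 0.7 × (1−0.3) × 0.1 × 0.45 × 0.2 = 0.0006615
Highest score → influenza.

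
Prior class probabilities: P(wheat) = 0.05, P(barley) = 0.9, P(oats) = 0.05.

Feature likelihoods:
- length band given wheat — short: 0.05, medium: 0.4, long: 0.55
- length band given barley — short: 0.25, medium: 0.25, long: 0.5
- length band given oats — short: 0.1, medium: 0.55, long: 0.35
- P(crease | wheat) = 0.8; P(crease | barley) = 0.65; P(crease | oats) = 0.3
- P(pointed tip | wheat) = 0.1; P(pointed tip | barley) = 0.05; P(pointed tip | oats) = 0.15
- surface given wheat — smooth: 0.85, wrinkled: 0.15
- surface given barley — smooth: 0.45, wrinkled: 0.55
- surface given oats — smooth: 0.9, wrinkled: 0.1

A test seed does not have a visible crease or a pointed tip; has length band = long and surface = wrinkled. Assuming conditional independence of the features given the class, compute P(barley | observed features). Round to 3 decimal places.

0.979

wheat: 0.05 × 0.55 × (1−0.8) × (1−0.1) × 0.15 = 0.0007425
barley: 0.9 × 0.5 × (1−0.65) × (1−0.05) × 0.55 = 0.08229375
oats: 0.05 × 0.35 × (1−0.3) × (1−0.15) × 0.1 = 0.00104125
P(barley | x) = 0.08229375 / 0.0840775 ≈ 0.979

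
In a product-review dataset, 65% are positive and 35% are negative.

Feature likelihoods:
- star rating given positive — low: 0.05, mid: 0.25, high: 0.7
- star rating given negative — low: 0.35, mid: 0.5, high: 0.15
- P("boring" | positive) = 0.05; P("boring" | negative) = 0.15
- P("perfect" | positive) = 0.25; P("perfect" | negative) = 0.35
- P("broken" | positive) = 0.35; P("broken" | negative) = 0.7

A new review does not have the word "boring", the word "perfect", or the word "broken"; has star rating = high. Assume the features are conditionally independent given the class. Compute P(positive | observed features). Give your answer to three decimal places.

positive: 0.65 × 0.7 × (1−0.05) × (1−0.25) × (1−0.35) = 0.210721875
negative: 0.35 × 0.15 × (1−0.15) × (1−0.35) × (1−0.7) = 0.008701875
P(positive | x) = 0.210721875 / 0.21942375 ≈ 0.960

0.960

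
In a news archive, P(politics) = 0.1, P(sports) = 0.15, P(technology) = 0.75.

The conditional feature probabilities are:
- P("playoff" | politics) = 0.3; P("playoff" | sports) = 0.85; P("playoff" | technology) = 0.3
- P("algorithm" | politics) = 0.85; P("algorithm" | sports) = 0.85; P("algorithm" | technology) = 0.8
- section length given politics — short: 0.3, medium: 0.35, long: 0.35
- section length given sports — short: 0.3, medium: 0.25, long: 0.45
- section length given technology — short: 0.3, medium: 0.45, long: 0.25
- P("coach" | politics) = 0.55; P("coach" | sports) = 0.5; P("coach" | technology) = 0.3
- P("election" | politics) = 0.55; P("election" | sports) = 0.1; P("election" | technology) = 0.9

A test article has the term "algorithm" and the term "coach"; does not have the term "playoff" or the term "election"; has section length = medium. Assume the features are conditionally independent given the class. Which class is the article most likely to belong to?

politics: 0.1 × (1−0.3) × 0.85 × 0.35 × 0.55 × (1−0.55) = 0.0051541875
sports: 0.15 × (1−0.85) × 0.85 × 0.25 × 0.5 × (1−0.1) = 0.0021515625
technology: 0.75 × (1−0.3) × 0.8 × 0.45 × 0.3 × (1−0.9) = 0.00567
Highest score → technology.

technology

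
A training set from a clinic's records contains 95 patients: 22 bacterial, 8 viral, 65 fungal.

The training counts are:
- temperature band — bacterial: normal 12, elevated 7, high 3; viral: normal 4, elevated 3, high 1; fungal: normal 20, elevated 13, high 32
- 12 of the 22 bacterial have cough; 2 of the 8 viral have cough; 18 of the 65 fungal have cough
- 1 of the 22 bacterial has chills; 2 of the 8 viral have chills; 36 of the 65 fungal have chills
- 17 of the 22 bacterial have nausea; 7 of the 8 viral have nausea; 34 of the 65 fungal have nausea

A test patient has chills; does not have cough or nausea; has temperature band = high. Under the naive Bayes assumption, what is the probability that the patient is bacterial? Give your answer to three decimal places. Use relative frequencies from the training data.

0.002

bacterial: (22/95) × (3/22) × (10/22) × (1/22) × (5/22) ≈ 0.000148286
viral: (8/95) × (1/8) × (6/8) × (2/8) × (1/8) ≈ 0.000246711
fungal: (65/95) × (32/65) × (47/65) × (36/65) × (31/65) ≈ 0.0643352
P(bacterial | x) = 0.000148286 / 0.064730197 ≈ 0.002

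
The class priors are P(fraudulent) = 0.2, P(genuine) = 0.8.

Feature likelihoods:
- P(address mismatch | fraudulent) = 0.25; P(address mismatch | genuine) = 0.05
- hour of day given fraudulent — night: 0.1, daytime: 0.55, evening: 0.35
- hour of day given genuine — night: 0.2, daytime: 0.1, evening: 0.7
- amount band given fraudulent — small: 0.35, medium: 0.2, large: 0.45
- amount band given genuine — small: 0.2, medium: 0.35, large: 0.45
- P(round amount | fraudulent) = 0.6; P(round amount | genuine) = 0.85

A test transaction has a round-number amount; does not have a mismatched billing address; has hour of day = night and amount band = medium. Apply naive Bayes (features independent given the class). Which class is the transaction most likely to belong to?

genuine

fraudulent: 0.2 × (1−0.25) × 0.1 × 0.2 × 0.6 = 0.0018
genuine: 0.8 × (1−0.05) × 0.2 × 0.35 × 0.85 = 0.04522
Highest score → genuine.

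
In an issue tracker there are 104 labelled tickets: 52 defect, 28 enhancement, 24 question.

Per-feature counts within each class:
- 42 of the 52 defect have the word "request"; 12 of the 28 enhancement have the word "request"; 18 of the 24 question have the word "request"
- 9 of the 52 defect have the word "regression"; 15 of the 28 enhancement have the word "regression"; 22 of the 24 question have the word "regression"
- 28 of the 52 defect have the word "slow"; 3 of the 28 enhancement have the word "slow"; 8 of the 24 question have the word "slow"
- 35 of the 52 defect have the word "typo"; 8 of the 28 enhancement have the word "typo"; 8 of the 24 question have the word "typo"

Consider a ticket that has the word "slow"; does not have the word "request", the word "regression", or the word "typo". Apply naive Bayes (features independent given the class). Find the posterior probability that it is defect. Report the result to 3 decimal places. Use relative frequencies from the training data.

0.682

defect: (52/104) × (10/52) × (43/52) × (28/52) × (17/52) ≈ 0.0139969
enhancement: (28/104) × (16/28) × (13/28) × (3/28) × (20/28) ≈ 0.00546647
question: (24/104) × (6/24) × (2/24) × (8/24) × (16/24) ≈ 0.00106838
P(defect | x) = 0.0139969 / 0.02053175 ≈ 0.682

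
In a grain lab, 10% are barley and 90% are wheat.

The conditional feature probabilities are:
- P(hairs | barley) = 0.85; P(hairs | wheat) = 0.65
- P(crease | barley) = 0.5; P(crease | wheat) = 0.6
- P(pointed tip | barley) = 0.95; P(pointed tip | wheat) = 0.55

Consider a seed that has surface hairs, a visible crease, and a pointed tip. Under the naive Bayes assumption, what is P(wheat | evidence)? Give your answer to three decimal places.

0.827

barley: 0.1 × 0.85 × 0.5 × 0.95 = 0.040375
wheat: 0.9 × 0.65 × 0.6 × 0.55 = 0.19305
P(wheat | x) = 0.19305 / 0.233425 ≈ 0.827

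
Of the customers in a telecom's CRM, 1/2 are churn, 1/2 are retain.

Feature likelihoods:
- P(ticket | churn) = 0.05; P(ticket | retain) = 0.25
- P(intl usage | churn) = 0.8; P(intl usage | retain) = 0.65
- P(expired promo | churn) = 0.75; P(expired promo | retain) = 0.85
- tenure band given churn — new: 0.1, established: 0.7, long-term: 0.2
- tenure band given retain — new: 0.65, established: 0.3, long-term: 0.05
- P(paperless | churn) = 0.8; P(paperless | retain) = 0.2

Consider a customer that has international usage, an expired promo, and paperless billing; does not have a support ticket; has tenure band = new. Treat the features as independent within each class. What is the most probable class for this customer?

retain

churn: 0.5 × (1−0.05) × 0.8 × 0.75 × 0.1 × 0.8 = 0.0228
retain: 0.5 × (1−0.25) × 0.65 × 0.85 × 0.65 × 0.2 = 0.026934375
Highest score → retain.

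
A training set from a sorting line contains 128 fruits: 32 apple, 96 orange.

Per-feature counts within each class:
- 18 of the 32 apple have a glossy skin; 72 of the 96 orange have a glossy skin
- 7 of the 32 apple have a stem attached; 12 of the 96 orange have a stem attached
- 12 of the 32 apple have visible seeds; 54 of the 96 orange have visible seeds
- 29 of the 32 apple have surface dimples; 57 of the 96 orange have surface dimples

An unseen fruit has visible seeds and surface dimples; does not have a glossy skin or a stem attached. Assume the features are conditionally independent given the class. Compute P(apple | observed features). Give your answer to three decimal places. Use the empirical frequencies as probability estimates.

apple: (32/128) × (14/32) × (25/32) × (12/32) × (29/32) = 0.0290393829345703125
orange: (96/128) × (24/96) × (84/96) × (54/96) × (57/96) = 0.0547943115234375
P(apple | x) = 0.0290393829345703125 / 0.0838336944580078125 ≈ 0.346

0.346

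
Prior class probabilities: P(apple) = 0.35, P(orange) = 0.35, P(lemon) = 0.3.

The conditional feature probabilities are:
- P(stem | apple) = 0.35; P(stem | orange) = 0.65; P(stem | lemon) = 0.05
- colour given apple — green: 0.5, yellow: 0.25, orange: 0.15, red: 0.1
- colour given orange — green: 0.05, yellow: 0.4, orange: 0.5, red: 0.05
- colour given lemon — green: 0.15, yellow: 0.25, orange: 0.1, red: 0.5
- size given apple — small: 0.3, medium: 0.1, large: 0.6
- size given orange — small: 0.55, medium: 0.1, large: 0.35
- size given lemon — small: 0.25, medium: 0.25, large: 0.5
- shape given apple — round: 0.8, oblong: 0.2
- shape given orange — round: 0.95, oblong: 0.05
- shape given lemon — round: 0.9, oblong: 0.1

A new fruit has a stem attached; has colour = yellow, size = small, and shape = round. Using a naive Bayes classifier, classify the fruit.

apple: 0.35 × 0.35 × 0.25 × 0.3 × 0.8 = 0.00735
orange: 0.35 × 0.65 × 0.4 × 0.55 × 0.95 = 0.0475475
lemon: 0.3 × 0.05 × 0.25 × 0.25 × 0.9 = 0.00084375
Highest score → orange.

orange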